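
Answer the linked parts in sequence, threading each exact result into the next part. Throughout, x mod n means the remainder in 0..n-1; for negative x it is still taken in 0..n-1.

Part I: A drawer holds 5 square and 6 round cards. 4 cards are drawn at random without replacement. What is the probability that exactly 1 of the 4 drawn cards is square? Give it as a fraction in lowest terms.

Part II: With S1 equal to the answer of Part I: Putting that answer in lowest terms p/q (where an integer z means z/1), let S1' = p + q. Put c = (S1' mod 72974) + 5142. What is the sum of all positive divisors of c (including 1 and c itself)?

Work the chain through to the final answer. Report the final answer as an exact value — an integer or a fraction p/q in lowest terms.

Part I: total draws C(11,4) = 330; favorable C(5,1)*C(6,3) = 100; P = 10/33; answer 10/33
Part II: S1 = 10/33; threaded value p + q = 43; c = 5185; 5185 = 5 * 17 * 61; sigma = (1 + 5) * (1 + 17) * (1 + 61) = 6 * 18 * 62 = 6696; answer 6696

6696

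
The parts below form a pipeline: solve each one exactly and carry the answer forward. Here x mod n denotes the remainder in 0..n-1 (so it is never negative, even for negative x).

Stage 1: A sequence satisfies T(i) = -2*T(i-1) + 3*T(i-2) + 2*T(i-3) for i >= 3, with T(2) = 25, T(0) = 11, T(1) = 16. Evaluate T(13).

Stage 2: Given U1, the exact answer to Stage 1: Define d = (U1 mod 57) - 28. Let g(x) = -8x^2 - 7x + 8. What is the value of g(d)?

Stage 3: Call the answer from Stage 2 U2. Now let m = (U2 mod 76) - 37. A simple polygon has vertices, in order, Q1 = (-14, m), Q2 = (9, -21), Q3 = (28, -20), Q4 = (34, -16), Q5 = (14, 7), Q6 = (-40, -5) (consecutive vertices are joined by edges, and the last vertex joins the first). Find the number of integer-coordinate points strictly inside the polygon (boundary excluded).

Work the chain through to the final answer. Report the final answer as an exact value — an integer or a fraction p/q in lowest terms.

Stage 1: T(3) = -2*(25) + 3*(16) + 2*(11) = 20; iterating: T(3)=20, T(4)=67, T(5)=-24, T(6)=289, T(7)=-516, T(8)=1851, T(9)=-4672, T(10)=13865, T(11)=-38044, T(12)=108339, T(13)=-303080; answer -303080
Stage 2: U1 = -303080; d = 18; -8*(18)^2 - 7*(18)^1 + 8 = (-2592) + (-126) + (8) = -2710; answer -2710
Stage 3: U2 = -2710; m = -11; cross terms: (-14*-21 - 9*-11)=393, (9*-20 - 28*-21)=408, (28*-16 - 34*-20)=232, (34*7 - 14*-16)=462, (14*-5 - -40*7)=210, (-40*-11 - -14*-5)=370; twice the area = |2075| = 2075; area = 2075/2; boundary points = 1 + 1 + 2 + 1 + 6 + 2 = 13; strictly interior points = area - boundary/2 + 1 = 1032; answer 1032

1032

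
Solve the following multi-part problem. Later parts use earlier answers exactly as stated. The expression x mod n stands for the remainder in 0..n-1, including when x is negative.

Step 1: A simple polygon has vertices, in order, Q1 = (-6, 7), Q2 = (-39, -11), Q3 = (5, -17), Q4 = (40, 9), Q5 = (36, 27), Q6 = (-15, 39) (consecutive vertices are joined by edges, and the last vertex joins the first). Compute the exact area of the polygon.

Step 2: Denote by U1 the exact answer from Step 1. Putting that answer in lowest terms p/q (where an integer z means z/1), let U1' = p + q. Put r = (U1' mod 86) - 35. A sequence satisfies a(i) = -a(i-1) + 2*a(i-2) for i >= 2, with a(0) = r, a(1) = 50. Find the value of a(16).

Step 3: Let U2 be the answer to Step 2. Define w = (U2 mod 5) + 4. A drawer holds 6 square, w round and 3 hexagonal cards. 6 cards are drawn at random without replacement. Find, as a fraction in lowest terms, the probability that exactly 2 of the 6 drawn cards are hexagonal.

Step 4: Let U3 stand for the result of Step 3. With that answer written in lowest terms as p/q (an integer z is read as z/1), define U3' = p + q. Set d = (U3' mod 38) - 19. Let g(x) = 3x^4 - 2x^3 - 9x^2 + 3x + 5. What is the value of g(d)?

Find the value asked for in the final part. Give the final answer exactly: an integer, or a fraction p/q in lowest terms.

108043

Step 1: cross terms: (-6*-11 - -39*7)=339, (-39*-17 - 5*-11)=718, (5*9 - 40*-17)=725, (40*27 - 36*9)=756, (36*39 - -15*27)=1809, (-15*7 - -6*39)=129; twice the area = |4476| = 4476; area = 2238; answer 2238
Step 2: U1 = 2238; threaded value p + q = 2239; r = -32; a(2) = -1*(50) + 2*(-32) = -114; iterating: a(2)=-114, a(3)=214, a(4)=-442, a(5)=870, a(6)=-1754, a(7)=3494, a(8)=-7002, a(9)=13990, a(10)=-27994, a(11)=55974, a(12)=-111962, a(13)=223910, a(14)=-447834, a(15)=895654, a(16)=-1791322; answer -1791322
Step 3: U2 = -1791322; w = 7; total draws C(16,6) = 8008; favorable C(3,2)*C(13,4) = 2145; P = 15/56; answer 15/56
Step 4: U3 = 15/56; threaded value p + q = 71; d = 14; 3*(14)^4 - 2*(14)^3 - 9*(14)^2 + 3*(14)^1 + 5 = (115248) + (-5488) + (-1764) + (42) + (5) = 108043; answer 108043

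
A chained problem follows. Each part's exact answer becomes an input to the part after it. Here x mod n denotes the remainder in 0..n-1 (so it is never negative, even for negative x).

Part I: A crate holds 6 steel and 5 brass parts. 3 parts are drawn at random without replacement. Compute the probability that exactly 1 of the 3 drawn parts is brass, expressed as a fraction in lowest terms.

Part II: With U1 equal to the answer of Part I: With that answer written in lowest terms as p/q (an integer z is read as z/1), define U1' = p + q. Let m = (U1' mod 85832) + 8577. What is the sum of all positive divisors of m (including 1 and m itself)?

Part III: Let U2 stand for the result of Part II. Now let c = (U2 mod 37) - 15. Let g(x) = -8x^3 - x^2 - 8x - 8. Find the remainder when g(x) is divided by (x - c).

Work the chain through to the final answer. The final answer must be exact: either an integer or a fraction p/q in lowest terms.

Part I: total draws C(11,3) = 165; favorable C(5,1)*C(6,2) = 75; P = 5/11; answer 5/11
Part II: U1 = 5/11; threaded value p + q = 16; m = 8593; 8593 = 13 * 661; sigma = (1 + 13) * (1 + 661) = 14 * 662 = 9268; answer 9268
Part III: U2 = 9268; c = 3; remainder = value at the root: -8*(3)^3 - 1*(3)^2 - 8*(3)^1 - 8 = (-216) + (-9) + (-24) + (-8) = -257; answer -257

-257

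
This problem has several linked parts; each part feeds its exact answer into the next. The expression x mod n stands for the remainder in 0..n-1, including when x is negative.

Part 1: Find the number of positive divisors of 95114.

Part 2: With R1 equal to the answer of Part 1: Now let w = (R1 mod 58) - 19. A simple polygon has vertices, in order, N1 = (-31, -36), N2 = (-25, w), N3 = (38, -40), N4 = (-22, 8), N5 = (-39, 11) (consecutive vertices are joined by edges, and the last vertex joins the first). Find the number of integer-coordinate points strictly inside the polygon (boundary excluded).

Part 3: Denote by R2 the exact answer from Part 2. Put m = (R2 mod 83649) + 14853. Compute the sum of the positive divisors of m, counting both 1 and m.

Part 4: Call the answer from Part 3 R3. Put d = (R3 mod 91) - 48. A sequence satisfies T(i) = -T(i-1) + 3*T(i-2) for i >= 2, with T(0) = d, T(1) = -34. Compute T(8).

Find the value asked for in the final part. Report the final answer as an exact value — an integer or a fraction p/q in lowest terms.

Part 1: 95114 = 2 * 19 * 2503; number of divisors = (1+1) * (1+1) * (1+1) = 8; answer 8
Part 2: R1 = 8; w = -11; cross terms: (-31*-11 - -25*-36)=-559, (-25*-40 - 38*-11)=1418, (38*8 - -22*-40)=-576, (-22*11 - -39*8)=70, (-39*-36 - -31*11)=1745; twice the area = |2098| = 2098; area = 1049; boundary points = 1 + 1 + 12 + 1 + 1 = 16; strictly interior points = area - boundary/2 + 1 = 1042; answer 1042
Part 3: R2 = 1042; m = 15895; 15895 = 5 * 11 * 17^2; sigma = (1 + 5) * (1 + 11) * (1 + 17 + 289) = 6 * 12 * 307 = 22104; answer 22104
Part 4: R3 = 22104; d = 34; T(2) = -1*(-34) + 3*(34) = 136; iterating: T(2)=136, T(3)=-238, T(4)=646, T(5)=-1360, T(6)=3298, T(7)=-7378, T(8)=17272; answer 17272

17272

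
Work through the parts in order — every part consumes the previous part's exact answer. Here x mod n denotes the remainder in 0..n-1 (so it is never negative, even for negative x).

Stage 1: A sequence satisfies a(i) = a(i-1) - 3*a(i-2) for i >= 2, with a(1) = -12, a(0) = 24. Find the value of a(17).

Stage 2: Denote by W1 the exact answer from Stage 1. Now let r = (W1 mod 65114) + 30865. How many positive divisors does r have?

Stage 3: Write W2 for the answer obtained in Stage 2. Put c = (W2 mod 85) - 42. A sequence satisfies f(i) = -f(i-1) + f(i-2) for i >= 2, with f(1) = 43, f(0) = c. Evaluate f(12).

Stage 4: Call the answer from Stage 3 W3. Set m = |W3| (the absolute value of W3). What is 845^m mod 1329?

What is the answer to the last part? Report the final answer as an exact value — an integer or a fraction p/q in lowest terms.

100

Stage 1: a(2) = 1*(-12) - 3*(24) = -84; iterating: a(2)=-84, a(3)=-48, a(4)=204, a(5)=348, a(6)=-264, a(7)=-1308, a(8)=-516, a(9)=3408, a(10)=4956, a(11)=-5268, a(12)=-20136, a(13)=-4332, a(14)=56076, a(15)=69072, a(16)=-99156, a(17)=-306372; answer -306372
Stage 2: W1 = -306372; r = 50063; 50063 = 13 * 3851; number of divisors = (1+1) * (1+1) = 4; answer 4
Stage 3: W2 = 4; c = -38; f(2) = -1*(43) + 1*(-38) = -81; iterating: f(2)=-81, f(3)=124, f(4)=-205, f(5)=329, f(6)=-534, f(7)=863, f(8)=-1397, f(9)=2260, f(10)=-3657, f(11)=5917, f(12)=-9574; answer -9574
Stage 4: W3 = -9574; m = 9574; squarings mod 1329: 845^1=845, 845^2=352, 845^4=307, 845^8=1219, 845^16=139, 845^32=715, 845^64=889, 845^128=895, 845^256=967, 845^512=802, 845^1024=1297, 845^2048=1024, 845^4096=1324, 845^8192=25; 845^9574 = 845^2 * 845^4 * 845^32 * 845^64 * 845^256 * 845^1024 * 845^8192 = 100 (mod 1329); answer 100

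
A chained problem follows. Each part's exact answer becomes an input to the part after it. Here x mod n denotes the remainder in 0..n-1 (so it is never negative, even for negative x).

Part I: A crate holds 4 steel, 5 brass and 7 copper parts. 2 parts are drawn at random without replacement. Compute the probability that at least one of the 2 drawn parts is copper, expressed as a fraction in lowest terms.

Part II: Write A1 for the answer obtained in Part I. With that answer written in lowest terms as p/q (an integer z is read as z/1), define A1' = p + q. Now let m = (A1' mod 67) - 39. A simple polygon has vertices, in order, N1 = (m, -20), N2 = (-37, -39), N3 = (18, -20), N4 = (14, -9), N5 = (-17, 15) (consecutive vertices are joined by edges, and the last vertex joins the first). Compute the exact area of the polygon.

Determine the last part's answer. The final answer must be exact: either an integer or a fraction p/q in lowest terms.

2405/2

Part I: total draws C(16,2) = 120; complement C(9,2) = 36; favorable 120 - 36 = 84; P = 7/10; answer 7/10
Part II: A1 = 7/10; threaded value p + q = 17; m = -22; cross terms: (-22*-39 - -37*-20)=118, (-37*-20 - 18*-39)=1442, (18*-9 - 14*-20)=118, (14*15 - -17*-9)=57, (-17*-20 - -22*15)=670; twice the area = |2405| = 2405; area = 2405/2; answer 2405/2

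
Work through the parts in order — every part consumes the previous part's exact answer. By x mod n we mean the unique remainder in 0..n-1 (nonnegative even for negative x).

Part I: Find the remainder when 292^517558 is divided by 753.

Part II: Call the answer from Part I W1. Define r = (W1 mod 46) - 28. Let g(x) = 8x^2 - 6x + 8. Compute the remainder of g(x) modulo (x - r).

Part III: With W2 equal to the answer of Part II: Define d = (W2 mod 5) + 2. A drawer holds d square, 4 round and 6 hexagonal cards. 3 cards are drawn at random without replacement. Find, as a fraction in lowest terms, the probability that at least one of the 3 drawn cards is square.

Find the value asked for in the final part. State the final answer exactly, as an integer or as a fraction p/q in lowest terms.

67/91

Part I: squarings mod 753: 292^1=292, 292^2=175, 292^4=505, 292^8=511, 292^16=583, 292^32=286, 292^64=472, 292^128=649, 292^256=274, 292^512=529, 292^1024=478, 292^2048=325, 292^4096=205, 292^8192=610, 292^16384=118, 292^32768=370, 292^65536=607, 292^131072=232, 292^262144=361; 292^517558 = 292^2 * 292^4 * 292^16 * 292^32 * 292^128 * 292^256 * 292^1024 * 292^8192 * 292^16384 * 292^32768 * 292^65536 * 292^131072 * 292^262144 = 337 (mod 753); answer 337
Part II: W1 = 337; r = -13; remainder = value at the root: 8*(-13)^2 - 6*(-13)^1 + 8 = (1352) + (78) + (8) = 1438; answer 1438
Part III: W2 = 1438; d = 5; total draws C(15,3) = 455; complement C(10,3) = 120; favorable 455 - 120 = 335; P = 67/91; answer 67/91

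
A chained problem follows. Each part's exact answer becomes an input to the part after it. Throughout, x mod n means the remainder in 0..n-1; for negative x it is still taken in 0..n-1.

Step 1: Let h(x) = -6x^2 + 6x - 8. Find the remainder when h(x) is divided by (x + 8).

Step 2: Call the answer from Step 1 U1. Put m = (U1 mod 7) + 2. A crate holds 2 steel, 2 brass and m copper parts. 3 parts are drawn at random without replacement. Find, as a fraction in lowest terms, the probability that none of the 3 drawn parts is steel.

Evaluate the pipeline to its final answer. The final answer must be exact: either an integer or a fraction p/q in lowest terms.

2/7

Step 1: remainder = value at the root: -6*(-8)^2 + 6*(-8)^1 - 8 = (-384) + (-48) + (-8) = -440; answer -440
Step 2: U1 = -440; m = 3; total draws C(7,3) = 35; favorable C(5,3) = 10; P = 2/7; answer 2/7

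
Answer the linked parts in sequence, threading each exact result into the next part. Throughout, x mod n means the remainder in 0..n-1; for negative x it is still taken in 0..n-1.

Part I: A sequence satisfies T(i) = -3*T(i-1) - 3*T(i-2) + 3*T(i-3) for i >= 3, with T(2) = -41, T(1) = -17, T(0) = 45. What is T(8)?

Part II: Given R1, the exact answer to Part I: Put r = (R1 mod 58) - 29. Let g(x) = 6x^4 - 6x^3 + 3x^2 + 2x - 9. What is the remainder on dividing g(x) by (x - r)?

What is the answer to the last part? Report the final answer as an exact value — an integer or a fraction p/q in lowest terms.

665775

Part I: T(3) = -3*(-41) - 3*(-17) + 3*(45) = 309; iterating: T(3)=309, T(4)=-855, T(5)=1515, T(6)=-1053, T(7)=-3951, T(8)=19557; answer 19557
Part II: R1 = 19557; r = -18; remainder = value at the root: 6*(-18)^4 - 6*(-18)^3 + 3*(-18)^2 + 2*(-18)^1 - 9 = (629856) + (34992) + (972) + (-36) + (-9) = 665775; answer 665775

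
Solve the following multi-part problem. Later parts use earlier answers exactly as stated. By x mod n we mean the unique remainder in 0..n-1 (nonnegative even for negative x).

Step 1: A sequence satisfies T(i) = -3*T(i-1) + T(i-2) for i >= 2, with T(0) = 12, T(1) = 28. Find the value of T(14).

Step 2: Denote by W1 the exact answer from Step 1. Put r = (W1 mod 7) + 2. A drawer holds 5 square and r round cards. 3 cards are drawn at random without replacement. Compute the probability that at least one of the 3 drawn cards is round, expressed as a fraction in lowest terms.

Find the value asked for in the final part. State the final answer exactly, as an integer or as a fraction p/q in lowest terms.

23/28

Step 1: T(2) = -3*(28) + 1*(12) = -72; iterating: T(2)=-72, T(3)=244, T(4)=-804, T(5)=2656, T(6)=-8772, T(7)=28972, T(8)=-95688, T(9)=316036, T(10)=-1043796, T(11)=3447424, T(12)=-11386068, T(13)=37605628, T(14)=-124202952; answer -124202952
Step 2: W1 = -124202952; r = 3; total draws C(8,3) = 56; complement C(5,3) = 10; favorable 56 - 10 = 46; P = 23/28; answer 23/28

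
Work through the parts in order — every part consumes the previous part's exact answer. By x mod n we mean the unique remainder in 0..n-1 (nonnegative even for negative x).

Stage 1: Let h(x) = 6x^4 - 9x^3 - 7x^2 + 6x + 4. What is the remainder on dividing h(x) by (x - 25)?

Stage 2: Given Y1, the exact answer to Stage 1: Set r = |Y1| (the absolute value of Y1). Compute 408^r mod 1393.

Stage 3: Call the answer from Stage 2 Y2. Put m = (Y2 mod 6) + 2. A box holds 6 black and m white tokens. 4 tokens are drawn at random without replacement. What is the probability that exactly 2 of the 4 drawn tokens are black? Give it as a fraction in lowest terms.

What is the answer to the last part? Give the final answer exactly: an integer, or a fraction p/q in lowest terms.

5/14

Stage 1: remainder = value at the root: 6*(25)^4 - 9*(25)^3 - 7*(25)^2 + 6*(25)^1 + 4 = (2343750) + (-140625) + (-4375) + (150) + (4) = 2198904; answer 2198904
Stage 2: Y1 = 2198904; r = 2198904; squarings mod 1393: 408^1=408, 408^2=697, 408^4=1045, 408^8=1306, 408^16=604, 408^32=1243, 408^64=212, 408^128=368, 408^256=303, 408^512=1264, 408^1024=1318, 408^2048=53, 408^4096=23, 408^8192=529, 408^16384=1241, 408^32768=816, 408^65536=2, 408^131072=4, 408^262144=16, 408^524288=256, 408^1048576=65, 408^2097152=46; 408^2198904 = 408^8 * 408^16 * 408^32 * 408^64 * 408^256 * 408^1024 * 408^2048 * 408^32768 * 408^65536 * 408^2097152 = 1135 (mod 1393); answer 1135
Stage 3: Y2 = 1135; m = 3; total draws C(9,4) = 126; favorable C(6,2)*C(3,2) = 45; P = 5/14; answer 5/14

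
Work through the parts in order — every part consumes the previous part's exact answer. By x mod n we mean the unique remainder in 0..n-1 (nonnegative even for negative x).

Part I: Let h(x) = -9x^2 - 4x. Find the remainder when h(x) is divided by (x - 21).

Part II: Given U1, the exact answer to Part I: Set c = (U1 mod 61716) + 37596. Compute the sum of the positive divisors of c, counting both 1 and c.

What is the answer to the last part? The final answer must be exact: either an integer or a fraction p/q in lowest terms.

128592

Part I: remainder = value at the root: -9*(21)^2 - 4*(21)^1 = (-3969) + (-84) = -4053; answer -4053
Part II: U1 = -4053; c = 95259; 95259 = 3 * 113 * 281; sigma = (1 + 3) * (1 + 113) * (1 + 281) = 4 * 114 * 282 = 128592; answer 128592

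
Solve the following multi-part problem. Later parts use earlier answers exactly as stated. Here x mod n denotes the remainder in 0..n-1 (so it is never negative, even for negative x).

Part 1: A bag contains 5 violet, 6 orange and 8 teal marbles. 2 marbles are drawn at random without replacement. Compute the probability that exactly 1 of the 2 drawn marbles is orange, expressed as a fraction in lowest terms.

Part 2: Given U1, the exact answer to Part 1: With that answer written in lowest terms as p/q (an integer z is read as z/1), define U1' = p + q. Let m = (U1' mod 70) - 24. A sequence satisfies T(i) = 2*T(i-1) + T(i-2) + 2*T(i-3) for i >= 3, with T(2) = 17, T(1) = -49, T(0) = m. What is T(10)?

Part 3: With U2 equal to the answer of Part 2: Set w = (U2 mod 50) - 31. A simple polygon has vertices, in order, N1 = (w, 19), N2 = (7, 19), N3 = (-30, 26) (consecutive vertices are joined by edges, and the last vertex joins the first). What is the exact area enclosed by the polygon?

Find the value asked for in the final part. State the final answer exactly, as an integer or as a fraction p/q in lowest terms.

175/2

Part 1: total draws C(19,2) = 171; favorable C(6,1)*C(13,1) = 78; P = 26/57; answer 26/57
Part 2: U1 = 26/57; threaded value p + q = 83; m = -11; T(3) = 2*(17) + 1*(-49) + 2*(-11) = -37; iterating: T(3)=-37, T(4)=-155, T(5)=-313, T(6)=-855, T(7)=-2333, T(8)=-6147, T(9)=-16337, T(10)=-43487; answer -43487
Part 3: U2 = -43487; w = -18; cross terms: (-18*19 - 7*19)=-475, (7*26 - -30*19)=752, (-30*19 - -18*26)=-102; twice the area = |175| = 175; area = 175/2; answer 175/2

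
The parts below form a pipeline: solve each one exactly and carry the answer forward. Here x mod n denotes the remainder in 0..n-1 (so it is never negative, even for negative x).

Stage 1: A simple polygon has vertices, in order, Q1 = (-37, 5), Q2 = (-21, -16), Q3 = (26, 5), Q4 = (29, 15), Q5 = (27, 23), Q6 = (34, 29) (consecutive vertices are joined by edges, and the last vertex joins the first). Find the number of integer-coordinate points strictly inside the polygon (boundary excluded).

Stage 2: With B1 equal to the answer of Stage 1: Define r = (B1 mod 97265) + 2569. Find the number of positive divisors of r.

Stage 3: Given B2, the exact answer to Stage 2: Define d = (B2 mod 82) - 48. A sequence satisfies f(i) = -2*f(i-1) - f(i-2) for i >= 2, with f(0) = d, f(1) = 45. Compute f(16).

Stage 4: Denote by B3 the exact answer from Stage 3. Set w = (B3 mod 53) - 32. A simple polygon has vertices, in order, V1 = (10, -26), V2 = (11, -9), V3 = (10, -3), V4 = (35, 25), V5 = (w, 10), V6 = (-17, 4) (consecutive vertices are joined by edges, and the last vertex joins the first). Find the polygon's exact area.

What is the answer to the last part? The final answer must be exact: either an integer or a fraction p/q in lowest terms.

Stage 1: cross terms: (-37*-16 - -21*5)=697, (-21*5 - 26*-16)=311, (26*15 - 29*5)=245, (29*23 - 27*15)=262, (27*29 - 34*23)=1, (34*5 - -37*29)=1243; twice the area = |2759| = 2759; area = 2759/2; boundary points = 1 + 1 + 1 + 2 + 1 + 1 = 7; strictly interior points = area - boundary/2 + 1 = 1377; answer 1377
Stage 2: B1 = 1377; r = 3946; 3946 = 2 * 1973; number of divisors = (1+1) * (1+1) = 4; answer 4
Stage 3: B2 = 4; d = -44; f(2) = -2*(45) - 1*(-44) = -46; iterating: f(2)=-46, f(3)=47, f(4)=-48, f(5)=49, f(6)=-50, f(7)=51, f(8)=-52, f(9)=53, f(10)=-54, f(11)=55, f(12)=-56, f(13)=57, f(14)=-58, f(15)=59, f(16)=-60; answer -60
Stage 4: B3 = -60; w = 14; cross terms: (10*-9 - 11*-26)=196, (11*-3 - 10*-9)=57, (10*25 - 35*-3)=355, (35*10 - 14*25)=0, (14*4 - -17*10)=226, (-17*-26 - 10*4)=402; twice the area = |1236| = 1236; area = 618; answer 618

618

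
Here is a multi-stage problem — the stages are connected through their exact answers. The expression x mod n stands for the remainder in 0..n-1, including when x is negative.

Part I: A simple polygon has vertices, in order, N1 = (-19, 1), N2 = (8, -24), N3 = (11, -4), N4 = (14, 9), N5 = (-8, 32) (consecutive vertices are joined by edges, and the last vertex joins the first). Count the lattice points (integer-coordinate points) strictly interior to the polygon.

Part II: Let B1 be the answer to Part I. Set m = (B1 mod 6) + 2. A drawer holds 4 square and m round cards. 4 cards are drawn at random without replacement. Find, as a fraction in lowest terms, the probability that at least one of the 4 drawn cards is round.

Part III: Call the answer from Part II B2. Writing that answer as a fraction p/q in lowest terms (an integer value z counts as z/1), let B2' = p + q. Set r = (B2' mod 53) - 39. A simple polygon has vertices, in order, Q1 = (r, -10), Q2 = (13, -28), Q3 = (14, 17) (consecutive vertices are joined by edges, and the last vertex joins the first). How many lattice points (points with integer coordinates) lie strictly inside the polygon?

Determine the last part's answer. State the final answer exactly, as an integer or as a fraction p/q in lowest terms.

98

Part I: cross terms: (-19*-24 - 8*1)=448, (8*-4 - 11*-24)=232, (11*9 - 14*-4)=155, (14*32 - -8*9)=520, (-8*1 - -19*32)=600; twice the area = |1955| = 1955; area = 1955/2; boundary points = 1 + 1 + 1 + 1 + 1 = 5; strictly interior points = area - boundary/2 + 1 = 976; answer 976
Part II: B1 = 976; m = 6; total draws C(10,4) = 210; complement C(4,4) = 1; favorable 210 - 1 = 209; P = 209/210; answer 209/210
Part III: B2 = 209/210; threaded value p + q = 419; r = 9; cross terms: (9*-28 - 13*-10)=-122, (13*17 - 14*-28)=613, (14*-10 - 9*17)=-293; twice the area = |198| = 198; area = 99; boundary points = 2 + 1 + 1 = 4; strictly interior points = area - boundary/2 + 1 = 98; answer 98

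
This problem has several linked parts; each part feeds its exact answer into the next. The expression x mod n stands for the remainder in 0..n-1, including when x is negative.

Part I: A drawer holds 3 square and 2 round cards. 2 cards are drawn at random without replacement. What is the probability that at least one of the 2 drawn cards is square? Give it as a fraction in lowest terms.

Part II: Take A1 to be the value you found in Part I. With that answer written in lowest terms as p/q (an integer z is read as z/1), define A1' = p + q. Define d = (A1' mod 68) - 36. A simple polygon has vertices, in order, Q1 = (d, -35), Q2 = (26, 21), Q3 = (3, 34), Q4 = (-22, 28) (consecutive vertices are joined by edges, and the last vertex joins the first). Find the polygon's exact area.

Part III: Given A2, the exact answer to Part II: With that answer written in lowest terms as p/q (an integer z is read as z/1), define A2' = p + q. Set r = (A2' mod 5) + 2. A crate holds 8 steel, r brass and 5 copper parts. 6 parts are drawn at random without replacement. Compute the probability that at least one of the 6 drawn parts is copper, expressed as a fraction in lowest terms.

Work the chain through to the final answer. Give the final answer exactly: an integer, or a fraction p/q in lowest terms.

Part I: total draws C(5,2) = 10; complement C(2,2) = 1; favorable 10 - 1 = 9; P = 9/10; answer 9/10
Part II: A1 = 9/10; threaded value p + q = 19; d = -17; cross terms: (-17*21 - 26*-35)=553, (26*34 - 3*21)=821, (3*28 - -22*34)=832, (-22*-35 - -17*28)=1246; twice the area = |3452| = 3452; area = 1726; answer 1726
Part III: A2 = 1726; threaded value p + q = 1727; r = 4; total draws C(17,6) = 12376; complement C(12,6) = 924; favorable 12376 - 924 = 11452; P = 409/442; answer 409/442

409/442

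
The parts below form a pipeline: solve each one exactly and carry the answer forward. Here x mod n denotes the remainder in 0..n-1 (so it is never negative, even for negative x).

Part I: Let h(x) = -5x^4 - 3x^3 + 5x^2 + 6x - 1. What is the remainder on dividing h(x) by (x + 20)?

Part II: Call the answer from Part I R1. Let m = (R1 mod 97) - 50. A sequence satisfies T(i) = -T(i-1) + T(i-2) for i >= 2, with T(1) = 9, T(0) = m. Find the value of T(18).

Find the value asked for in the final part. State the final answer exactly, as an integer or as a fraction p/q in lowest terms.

Part I: remainder = value at the root: -5*(-20)^4 - 3*(-20)^3 + 5*(-20)^2 + 6*(-20)^1 - 1 = (-800000) + (24000) + (2000) + (-120) + (-1) = -774121; answer -774121
Part II: R1 = -774121; m = -14; T(2) = -1*(9) + 1*(-14) = -23; iterating: T(2)=-23, T(3)=32, T(4)=-55, T(5)=87, T(6)=-142, T(7)=229, T(8)=-371, T(9)=600, T(10)=-971, T(11)=1571, T(12)=-2542, T(13)=4113, T(14)=-6655, T(15)=10768, T(16)=-17423, T(17)=28191, T(18)=-45614; answer -45614

-45614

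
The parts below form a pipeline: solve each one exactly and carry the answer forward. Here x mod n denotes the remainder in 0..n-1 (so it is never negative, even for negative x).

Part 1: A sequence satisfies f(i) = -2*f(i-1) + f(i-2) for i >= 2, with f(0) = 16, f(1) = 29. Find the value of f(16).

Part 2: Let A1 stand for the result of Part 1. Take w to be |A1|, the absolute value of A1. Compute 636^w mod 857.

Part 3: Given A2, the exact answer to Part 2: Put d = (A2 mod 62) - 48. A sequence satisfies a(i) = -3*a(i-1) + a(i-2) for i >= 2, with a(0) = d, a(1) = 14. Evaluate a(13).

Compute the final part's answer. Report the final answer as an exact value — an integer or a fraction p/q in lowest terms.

27213854

Part 1: f(2) = -2*(29) + 1*(16) = -42; iterating: f(2)=-42, f(3)=113, f(4)=-268, f(5)=649, f(6)=-1566, f(7)=3781, f(8)=-9128, f(9)=22037, f(10)=-53202, f(11)=128441, f(12)=-310084, f(13)=748609, f(14)=-1807302, f(15)=4363213, f(16)=-10533728; answer -10533728
Part 2: A1 = -10533728; w = 10533728; squarings mod 857: 636^1=636, 636^2=849, 636^4=64, 636^8=668, 636^16=584, 636^32=827, 636^64=43, 636^128=135, 636^256=228, 636^512=564, 636^1024=149, 636^2048=776, 636^4096=562, 636^8192=468, 636^16384=489, 636^32768=18, 636^65536=324, 636^131072=422, 636^262144=685, 636^524288=446, 636^1048576=92, 636^2097152=751, 636^4194304=95, 636^8388608=455; 636^10533728 = 636^32 * 636^64 * 636^256 * 636^512 * 636^2048 * 636^4096 * 636^8192 * 636^32768 * 636^2097152 * 636^8388608 = 284 (mod 857); answer 284
Part 3: A2 = 284; d = -12; a(2) = -3*(14) + 1*(-12) = -54; iterating: a(2)=-54, a(3)=176, a(4)=-582, a(5)=1922, a(6)=-6348, a(7)=20966, a(8)=-69246, a(9)=228704, a(10)=-755358, a(11)=2494778, a(12)=-8239692, a(13)=27213854; answer 27213854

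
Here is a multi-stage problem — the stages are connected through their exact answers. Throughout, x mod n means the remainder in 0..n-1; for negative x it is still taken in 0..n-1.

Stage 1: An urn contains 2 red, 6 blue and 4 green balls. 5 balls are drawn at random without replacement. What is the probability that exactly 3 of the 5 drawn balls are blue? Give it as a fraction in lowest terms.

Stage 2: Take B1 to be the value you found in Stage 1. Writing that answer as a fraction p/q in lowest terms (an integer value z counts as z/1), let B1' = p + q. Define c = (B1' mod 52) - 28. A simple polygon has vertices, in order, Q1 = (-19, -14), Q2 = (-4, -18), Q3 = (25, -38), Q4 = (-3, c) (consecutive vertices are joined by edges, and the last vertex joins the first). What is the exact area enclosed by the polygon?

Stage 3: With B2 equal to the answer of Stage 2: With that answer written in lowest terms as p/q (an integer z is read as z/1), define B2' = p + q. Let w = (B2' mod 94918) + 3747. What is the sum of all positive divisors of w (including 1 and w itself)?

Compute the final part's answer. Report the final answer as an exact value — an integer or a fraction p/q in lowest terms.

8808

Stage 1: total draws C(12,5) = 792; favorable C(6,3)*C(6,2) = 300; P = 25/66; answer 25/66
Stage 2: B1 = 25/66; threaded value p + q = 91; c = 11; cross terms: (-19*-18 - -4*-14)=286, (-4*-38 - 25*-18)=602, (25*11 - -3*-38)=161, (-3*-14 - -19*11)=251; twice the area = |1300| = 1300; area = 650; answer 650
Stage 3: B2 = 650; threaded value p + q = 651; w = 4398; 4398 = 2 * 3 * 733; sigma = (1 + 2) * (1 + 3) * (1 + 733) = 3 * 4 * 734 = 8808; answer 8808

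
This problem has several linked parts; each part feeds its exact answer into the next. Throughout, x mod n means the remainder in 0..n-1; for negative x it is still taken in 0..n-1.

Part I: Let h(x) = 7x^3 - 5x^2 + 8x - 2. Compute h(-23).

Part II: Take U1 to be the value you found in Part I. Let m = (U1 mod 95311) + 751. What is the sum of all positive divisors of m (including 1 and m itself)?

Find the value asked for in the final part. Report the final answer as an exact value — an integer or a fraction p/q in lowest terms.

12600

Part I: 7*(-23)^3 - 5*(-23)^2 + 8*(-23)^1 - 2 = (-85169) + (-2645) + (-184) + (-2) = -88000; answer -88000
Part II: U1 = -88000; m = 8062; 8062 = 2 * 29 * 139; sigma = (1 + 2) * (1 + 29) * (1 + 139) = 3 * 30 * 140 = 12600; answer 12600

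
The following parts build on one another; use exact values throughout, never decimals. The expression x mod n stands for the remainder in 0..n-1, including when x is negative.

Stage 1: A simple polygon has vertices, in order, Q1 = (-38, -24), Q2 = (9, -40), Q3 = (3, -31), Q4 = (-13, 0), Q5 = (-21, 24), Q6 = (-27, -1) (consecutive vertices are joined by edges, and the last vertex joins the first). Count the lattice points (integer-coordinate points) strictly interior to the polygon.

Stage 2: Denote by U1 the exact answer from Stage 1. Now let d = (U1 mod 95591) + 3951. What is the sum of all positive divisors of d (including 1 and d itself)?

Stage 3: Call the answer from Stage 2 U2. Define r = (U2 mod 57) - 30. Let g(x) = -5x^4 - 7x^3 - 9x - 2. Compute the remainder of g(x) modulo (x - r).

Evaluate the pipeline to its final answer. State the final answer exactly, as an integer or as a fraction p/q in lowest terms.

Stage 1: cross terms: (-38*-40 - 9*-24)=1736, (9*-31 - 3*-40)=-159, (3*0 - -13*-31)=-403, (-13*24 - -21*0)=-312, (-21*-1 - -27*24)=669, (-27*-24 - -38*-1)=610; twice the area = |2141| = 2141; area = 2141/2; boundary points = 1 + 3 + 1 + 8 + 1 + 1 = 15; strictly interior points = area - boundary/2 + 1 = 1064; answer 1064
Stage 2: U1 = 1064; d = 5015; 5015 = 5 * 17 * 59; sigma = (1 + 5) * (1 + 17) * (1 + 59) = 6 * 18 * 60 = 6480; answer 6480
Stage 3: U2 = 6480; r = 9; remainder = value at the root: -5*(9)^4 - 7*(9)^3 - 9*(9)^1 - 2 = (-32805) + (-5103) + (-81) + (-2) = -37991; answer -37991

-37991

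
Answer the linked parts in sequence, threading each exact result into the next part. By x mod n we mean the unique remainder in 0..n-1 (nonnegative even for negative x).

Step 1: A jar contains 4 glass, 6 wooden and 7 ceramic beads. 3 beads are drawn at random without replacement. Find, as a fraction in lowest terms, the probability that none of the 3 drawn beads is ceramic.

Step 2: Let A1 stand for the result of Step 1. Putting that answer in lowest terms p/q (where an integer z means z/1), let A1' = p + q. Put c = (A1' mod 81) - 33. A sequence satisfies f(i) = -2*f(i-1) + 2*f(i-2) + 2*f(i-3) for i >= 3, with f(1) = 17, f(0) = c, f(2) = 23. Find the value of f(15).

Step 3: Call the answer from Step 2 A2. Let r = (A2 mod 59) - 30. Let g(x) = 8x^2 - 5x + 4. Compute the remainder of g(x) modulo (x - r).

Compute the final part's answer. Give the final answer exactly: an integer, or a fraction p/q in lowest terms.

1729

Step 1: total draws C(17,3) = 680; favorable C(10,3) = 120; P = 3/17; answer 3/17
Step 2: A1 = 3/17; threaded value p + q = 20; c = -13; f(3) = -2*(23) + 2*(17) + 2*(-13) = -38; iterating: f(3)=-38, f(4)=156, f(5)=-342, f(6)=920, f(7)=-2212, f(8)=5580, f(9)=-13744, f(10)=34224, f(11)=-84776, f(12)=210512, f(13)=-522128, f(14)=1295728, f(15)=-3214688; answer -3214688
Step 3: A2 = -3214688; r = 15; remainder = value at the root: 8*(15)^2 - 5*(15)^1 + 4 = (1800) + (-75) + (4) = 1729; answer 1729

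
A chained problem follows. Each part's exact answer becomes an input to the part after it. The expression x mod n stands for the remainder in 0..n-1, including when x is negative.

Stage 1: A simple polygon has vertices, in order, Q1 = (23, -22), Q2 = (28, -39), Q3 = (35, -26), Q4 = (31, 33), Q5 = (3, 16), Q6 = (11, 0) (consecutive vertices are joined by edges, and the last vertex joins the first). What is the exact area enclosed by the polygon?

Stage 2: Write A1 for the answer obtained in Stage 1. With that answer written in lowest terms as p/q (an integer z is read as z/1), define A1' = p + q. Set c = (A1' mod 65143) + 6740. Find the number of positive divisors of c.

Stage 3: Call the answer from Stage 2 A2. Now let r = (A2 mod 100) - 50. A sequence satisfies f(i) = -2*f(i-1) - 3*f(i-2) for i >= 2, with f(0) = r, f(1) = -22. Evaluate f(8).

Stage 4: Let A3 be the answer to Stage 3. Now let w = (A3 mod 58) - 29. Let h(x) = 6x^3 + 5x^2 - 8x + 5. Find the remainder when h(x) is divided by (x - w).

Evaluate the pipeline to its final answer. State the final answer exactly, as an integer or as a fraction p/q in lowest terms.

12

Stage 1: cross terms: (23*-39 - 28*-22)=-281, (28*-26 - 35*-39)=637, (35*33 - 31*-26)=1961, (31*16 - 3*33)=397, (3*0 - 11*16)=-176, (11*-22 - 23*0)=-242; twice the area = |2296| = 2296; area = 1148; answer 1148
Stage 2: A1 = 1148; threaded value p + q = 1149; c = 7889; 7889 = 7^3 * 23; number of divisors = (3+1) * (1+1) = 8; answer 8
Stage 3: A2 = 8; r = -42; f(2) = -2*(-22) - 3*(-42) = 170; iterating: f(2)=170, f(3)=-274, f(4)=38, f(5)=746, f(6)=-1606, f(7)=974, f(8)=2870; answer 2870
Stage 4: A3 = 2870; w = -1; remainder = value at the root: 6*(-1)^3 + 5*(-1)^2 - 8*(-1)^1 + 5 = (-6) + (5) + (8) + (5) = 12; answer 12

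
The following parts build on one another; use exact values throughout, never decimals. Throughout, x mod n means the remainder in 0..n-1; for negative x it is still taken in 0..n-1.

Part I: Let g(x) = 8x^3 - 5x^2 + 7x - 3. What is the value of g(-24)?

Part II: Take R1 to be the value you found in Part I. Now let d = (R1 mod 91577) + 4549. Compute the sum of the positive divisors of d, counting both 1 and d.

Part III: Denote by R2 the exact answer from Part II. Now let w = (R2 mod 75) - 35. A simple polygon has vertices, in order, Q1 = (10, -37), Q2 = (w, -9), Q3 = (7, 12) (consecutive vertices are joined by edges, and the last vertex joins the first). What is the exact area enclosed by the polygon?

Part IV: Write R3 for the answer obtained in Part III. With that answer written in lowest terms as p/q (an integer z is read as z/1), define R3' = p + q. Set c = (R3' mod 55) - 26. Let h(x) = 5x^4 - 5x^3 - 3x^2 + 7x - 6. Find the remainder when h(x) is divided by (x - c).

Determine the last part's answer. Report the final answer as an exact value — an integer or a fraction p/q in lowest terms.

10186

Part I: 8*(-24)^3 - 5*(-24)^2 + 7*(-24)^1 - 3 = (-110592) + (-2880) + (-168) + (-3) = -113643; answer -113643
Part II: R1 = -113643; d = 74060; 74060 = 2^2 * 5 * 7 * 23^2; sigma = (1 + 2 + 4) * (1 + 5) * (1 + 7) * (1 + 23 + 529) = 7 * 6 * 8 * 553 = 185808; answer 185808
Part III: R2 = 185808; w = -2; cross terms: (10*-9 - -2*-37)=-164, (-2*12 - 7*-9)=39, (7*-37 - 10*12)=-379; twice the area = |-504| = 504; area = 252; answer 252
Part IV: R3 = 252; threaded value p + q = 253; c = 7; remainder = value at the root: 5*(7)^4 - 5*(7)^3 - 3*(7)^2 + 7*(7)^1 - 6 = (12005) + (-1715) + (-147) + (49) + (-6) = 10186; answer 10186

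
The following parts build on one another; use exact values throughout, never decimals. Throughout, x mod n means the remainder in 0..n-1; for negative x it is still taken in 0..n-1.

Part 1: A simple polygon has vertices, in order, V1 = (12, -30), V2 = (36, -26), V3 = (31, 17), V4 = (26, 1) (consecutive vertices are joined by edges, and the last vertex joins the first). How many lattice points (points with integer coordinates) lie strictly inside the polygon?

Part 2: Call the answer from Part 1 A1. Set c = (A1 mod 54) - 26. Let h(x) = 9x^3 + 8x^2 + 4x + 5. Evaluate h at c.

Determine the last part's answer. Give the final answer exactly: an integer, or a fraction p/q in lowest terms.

-105358

Part 1: cross terms: (12*-26 - 36*-30)=768, (36*17 - 31*-26)=1418, (31*1 - 26*17)=-411, (26*-30 - 12*1)=-792; twice the area = |983| = 983; area = 983/2; boundary points = 4 + 1 + 1 + 1 = 7; strictly interior points = area - boundary/2 + 1 = 489; answer 489
Part 2: A1 = 489; c = -23; 9*(-23)^3 + 8*(-23)^2 + 4*(-23)^1 + 5 = (-109503) + (4232) + (-92) + (5) = -105358; answer -105358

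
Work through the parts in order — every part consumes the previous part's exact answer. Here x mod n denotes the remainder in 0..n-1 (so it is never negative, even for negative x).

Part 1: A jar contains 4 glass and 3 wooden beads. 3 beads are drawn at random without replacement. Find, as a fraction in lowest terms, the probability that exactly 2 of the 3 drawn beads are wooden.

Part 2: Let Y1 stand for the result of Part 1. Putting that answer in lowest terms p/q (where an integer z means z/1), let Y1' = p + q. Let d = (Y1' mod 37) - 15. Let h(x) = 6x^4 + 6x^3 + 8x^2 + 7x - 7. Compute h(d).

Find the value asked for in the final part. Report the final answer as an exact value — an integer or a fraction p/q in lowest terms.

3158

Part 1: total draws C(7,3) = 35; favorable C(3,2)*C(4,1) = 12; P = 12/35; answer 12/35
Part 2: Y1 = 12/35; threaded value p + q = 47; d = -5; 6*(-5)^4 + 6*(-5)^3 + 8*(-5)^2 + 7*(-5)^1 - 7 = (3750) + (-750) + (200) + (-35) + (-7) = 3158; answer 3158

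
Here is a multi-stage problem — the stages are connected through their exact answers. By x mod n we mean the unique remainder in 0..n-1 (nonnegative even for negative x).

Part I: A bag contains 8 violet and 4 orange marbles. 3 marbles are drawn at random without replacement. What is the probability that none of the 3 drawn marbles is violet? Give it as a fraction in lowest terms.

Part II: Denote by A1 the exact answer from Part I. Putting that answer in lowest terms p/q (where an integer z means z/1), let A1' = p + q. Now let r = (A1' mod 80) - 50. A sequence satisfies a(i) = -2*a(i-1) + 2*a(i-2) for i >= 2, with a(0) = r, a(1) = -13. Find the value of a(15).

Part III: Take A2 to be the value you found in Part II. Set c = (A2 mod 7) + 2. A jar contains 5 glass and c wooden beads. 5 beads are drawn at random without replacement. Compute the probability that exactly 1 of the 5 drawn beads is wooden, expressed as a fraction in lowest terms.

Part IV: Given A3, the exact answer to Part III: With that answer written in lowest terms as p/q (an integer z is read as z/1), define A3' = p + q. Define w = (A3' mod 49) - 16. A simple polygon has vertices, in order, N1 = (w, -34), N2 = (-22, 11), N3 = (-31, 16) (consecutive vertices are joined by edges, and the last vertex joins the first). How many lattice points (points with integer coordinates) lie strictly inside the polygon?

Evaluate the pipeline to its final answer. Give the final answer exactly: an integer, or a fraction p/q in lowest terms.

79

Part I: total draws C(12,3) = 220; favorable C(4,3) = 4; P = 1/55; answer 1/55
Part II: A1 = 1/55; threaded value p + q = 56; r = 6; a(2) = -2*(-13) + 2*(6) = 38; iterating: a(2)=38, a(3)=-102, a(4)=280, a(5)=-764, a(6)=2088, a(7)=-5704, a(8)=15584, a(9)=-42576, a(10)=116320, a(11)=-317792, a(12)=868224, a(13)=-2372032, a(14)=6480512, a(15)=-17705088; answer -17705088
Part III: A2 = -17705088; c = 7; total draws C(12,5) = 792; favorable C(7,1)*C(5,4) = 35; P = 35/792; answer 35/792
Part IV: A3 = 35/792; threaded value p + q = 827; w = 27; cross terms: (27*11 - -22*-34)=-451, (-22*16 - -31*11)=-11, (-31*-34 - 27*16)=622; twice the area = |160| = 160; area = 80; boundary points = 1 + 1 + 2 = 4; strictly interior points = area - boundary/2 + 1 = 79; answer 79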